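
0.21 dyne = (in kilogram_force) 2.141e-07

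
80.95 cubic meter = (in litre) 8.095e+04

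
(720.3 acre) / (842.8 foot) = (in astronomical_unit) 7.585e-08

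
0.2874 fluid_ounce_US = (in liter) 0.008499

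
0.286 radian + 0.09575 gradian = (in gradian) 18.3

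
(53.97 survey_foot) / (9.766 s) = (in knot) 3.274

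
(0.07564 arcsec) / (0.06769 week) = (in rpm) 8.554e-11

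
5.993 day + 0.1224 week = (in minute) 9864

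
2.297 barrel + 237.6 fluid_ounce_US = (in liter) 372.2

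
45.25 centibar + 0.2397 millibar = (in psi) 6.566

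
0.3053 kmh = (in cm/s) 8.481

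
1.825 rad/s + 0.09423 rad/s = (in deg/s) 110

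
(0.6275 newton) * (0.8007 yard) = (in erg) 4.594e+06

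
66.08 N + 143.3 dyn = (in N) 66.08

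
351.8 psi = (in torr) 1.819e+04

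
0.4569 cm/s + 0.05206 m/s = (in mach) 0.0001663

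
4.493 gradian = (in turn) 0.01123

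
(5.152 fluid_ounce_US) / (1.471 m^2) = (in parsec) 3.357e-21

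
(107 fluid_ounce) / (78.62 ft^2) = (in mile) 2.692e-07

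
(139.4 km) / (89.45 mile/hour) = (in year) 0.0001105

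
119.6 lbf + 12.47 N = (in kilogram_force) 55.52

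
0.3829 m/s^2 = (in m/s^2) 0.3829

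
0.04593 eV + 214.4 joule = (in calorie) 51.24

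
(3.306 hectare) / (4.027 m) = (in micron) 8.21e+09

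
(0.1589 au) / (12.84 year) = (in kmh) 211.3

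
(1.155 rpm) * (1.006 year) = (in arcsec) 7.915e+11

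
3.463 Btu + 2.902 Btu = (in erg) 6.715e+10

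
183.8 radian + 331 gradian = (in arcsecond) 3.898e+07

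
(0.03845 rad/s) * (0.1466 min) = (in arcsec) 6.976e+04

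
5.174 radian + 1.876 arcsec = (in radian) 5.174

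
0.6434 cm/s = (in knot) 0.01251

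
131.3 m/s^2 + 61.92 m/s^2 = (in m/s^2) 193.2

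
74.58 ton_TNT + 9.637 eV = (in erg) 3.12e+18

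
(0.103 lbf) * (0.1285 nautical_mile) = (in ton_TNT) 2.606e-08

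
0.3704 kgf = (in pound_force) 0.8166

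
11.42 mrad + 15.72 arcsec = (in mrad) 11.5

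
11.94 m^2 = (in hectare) 0.001194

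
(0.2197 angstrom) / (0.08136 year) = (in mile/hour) 1.915e-17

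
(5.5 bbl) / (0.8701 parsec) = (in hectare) 3.257e-21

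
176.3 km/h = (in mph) 109.5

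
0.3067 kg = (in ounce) 10.82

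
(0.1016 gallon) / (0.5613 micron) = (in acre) 0.1693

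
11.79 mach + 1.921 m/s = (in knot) 7807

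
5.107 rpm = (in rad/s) 0.5348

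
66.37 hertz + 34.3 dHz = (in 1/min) 4188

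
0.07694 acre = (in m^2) 311.4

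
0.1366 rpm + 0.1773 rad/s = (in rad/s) 0.1916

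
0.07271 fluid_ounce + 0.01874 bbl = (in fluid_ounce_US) 100.8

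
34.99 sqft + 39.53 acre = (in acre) 39.53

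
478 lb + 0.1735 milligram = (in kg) 216.8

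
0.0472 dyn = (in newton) 4.72e-07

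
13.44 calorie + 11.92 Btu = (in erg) 1.263e+11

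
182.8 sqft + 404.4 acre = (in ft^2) 1.762e+07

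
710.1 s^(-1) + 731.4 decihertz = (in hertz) 783.2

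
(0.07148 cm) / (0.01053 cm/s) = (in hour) 0.001886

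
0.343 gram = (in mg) 343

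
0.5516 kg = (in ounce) 19.46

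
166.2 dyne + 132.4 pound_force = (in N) 588.9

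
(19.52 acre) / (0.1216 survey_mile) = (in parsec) 1.308e-14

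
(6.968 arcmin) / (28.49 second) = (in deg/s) 0.004076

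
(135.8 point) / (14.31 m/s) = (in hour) 9.299e-07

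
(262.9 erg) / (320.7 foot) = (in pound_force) 6.046e-08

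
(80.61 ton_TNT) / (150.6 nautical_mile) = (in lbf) 2.718e+05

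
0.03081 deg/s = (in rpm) 0.005135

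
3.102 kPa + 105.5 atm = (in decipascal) 1.069e+08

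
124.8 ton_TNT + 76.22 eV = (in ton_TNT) 124.8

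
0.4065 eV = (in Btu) 6.173e-23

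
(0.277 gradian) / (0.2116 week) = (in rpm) 3.247e-07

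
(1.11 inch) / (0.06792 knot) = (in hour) 0.0002241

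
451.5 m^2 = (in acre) 0.1116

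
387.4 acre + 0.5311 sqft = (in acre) 387.4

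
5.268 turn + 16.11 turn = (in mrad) 1.343e+05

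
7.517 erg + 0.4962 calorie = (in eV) 1.296e+19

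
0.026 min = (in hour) 0.0004333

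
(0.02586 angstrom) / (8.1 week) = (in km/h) 1.9e-18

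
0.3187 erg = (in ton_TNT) 7.617e-18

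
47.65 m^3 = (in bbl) 299.7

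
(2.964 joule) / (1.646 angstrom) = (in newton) 1.801e+10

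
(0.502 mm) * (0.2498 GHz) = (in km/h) 4.514e+05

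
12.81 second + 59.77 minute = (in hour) 0.9997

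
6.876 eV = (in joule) 1.102e-18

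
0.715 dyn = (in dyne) 0.715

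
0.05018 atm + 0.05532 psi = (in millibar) 54.66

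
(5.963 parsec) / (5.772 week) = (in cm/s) 5.271e+12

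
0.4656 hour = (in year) 5.315e-05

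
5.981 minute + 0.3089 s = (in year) 1.139e-05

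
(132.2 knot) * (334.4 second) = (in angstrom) 2.274e+14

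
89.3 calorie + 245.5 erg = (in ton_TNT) 8.93e-08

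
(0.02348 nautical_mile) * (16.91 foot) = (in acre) 0.05538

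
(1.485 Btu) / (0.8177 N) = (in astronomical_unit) 1.281e-08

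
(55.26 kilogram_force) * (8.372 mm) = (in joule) 4.537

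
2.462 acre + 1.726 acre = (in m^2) 1.695e+04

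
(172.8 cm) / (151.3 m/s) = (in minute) 0.0001904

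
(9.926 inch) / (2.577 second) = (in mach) 0.0002873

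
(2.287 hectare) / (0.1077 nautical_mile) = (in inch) 4514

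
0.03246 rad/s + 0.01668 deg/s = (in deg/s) 1.877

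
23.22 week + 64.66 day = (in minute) 3.272e+05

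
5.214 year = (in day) 1903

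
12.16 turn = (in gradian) 4864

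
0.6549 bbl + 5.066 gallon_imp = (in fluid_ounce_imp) 4475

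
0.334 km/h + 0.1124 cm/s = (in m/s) 0.0939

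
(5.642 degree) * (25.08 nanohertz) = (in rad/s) 2.47e-09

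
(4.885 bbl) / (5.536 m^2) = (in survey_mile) 8.717e-05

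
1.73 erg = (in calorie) 4.135e-08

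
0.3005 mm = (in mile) 1.867e-07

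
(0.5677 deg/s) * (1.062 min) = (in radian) 0.6314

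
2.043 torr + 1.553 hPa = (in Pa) 427.7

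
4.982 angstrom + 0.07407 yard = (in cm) 6.773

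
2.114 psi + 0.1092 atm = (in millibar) 256.4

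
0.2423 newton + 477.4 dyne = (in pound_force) 0.05554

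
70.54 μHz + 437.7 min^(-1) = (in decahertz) 0.7295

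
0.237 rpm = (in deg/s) 1.422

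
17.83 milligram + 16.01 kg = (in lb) 35.3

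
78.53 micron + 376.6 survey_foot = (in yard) 125.5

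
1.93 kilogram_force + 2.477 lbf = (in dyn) 2.995e+06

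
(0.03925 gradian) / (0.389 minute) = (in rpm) 0.0002522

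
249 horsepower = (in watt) 1.857e+05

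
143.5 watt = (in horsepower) 0.1924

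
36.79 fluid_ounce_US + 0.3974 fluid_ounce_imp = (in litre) 1.099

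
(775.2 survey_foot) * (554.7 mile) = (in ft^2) 2.27e+09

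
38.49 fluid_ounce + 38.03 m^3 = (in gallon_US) 1.005e+04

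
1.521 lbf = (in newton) 6.766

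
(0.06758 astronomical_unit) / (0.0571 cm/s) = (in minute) 2.951e+11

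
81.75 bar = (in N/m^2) 8.175e+06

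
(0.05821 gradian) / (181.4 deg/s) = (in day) 3.343e-09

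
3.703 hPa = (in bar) 0.003703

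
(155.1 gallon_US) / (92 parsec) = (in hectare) 2.068e-23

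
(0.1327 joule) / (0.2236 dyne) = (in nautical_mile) 32.04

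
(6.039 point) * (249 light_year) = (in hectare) 5.019e+11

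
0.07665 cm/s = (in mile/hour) 0.001715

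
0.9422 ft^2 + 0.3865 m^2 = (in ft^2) 5.102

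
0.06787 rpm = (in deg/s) 0.4072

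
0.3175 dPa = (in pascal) 0.03175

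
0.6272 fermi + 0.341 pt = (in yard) 0.0001316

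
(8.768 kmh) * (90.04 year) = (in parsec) 2.241e-07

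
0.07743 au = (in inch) 4.56e+11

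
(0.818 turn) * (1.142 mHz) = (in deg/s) 0.3363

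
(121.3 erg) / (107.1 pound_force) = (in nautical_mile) 1.375e-11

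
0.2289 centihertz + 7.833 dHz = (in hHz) 0.007856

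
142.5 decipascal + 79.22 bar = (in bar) 79.22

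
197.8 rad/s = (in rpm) 1889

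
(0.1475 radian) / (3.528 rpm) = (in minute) 0.006654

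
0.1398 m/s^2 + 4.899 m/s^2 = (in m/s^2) 5.039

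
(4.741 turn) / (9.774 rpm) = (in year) 9.229e-07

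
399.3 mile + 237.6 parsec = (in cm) 7.332e+20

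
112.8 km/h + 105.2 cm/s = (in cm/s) 3239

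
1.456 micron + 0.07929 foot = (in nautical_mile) 1.305e-05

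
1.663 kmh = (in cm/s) 46.19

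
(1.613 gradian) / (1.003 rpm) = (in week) 3.989e-07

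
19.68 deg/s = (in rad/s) 0.3435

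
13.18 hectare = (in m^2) 1.318e+05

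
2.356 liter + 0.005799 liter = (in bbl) 0.01486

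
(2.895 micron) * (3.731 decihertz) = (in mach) 3.172e-09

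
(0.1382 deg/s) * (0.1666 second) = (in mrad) 0.4018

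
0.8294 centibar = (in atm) 0.008186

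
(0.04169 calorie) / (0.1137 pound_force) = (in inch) 13.58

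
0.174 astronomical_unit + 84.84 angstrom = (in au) 0.174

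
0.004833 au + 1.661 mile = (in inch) 2.846e+10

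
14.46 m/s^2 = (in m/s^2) 14.46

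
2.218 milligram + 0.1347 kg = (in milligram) 1.347e+05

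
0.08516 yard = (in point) 220.7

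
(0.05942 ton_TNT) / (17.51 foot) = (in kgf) 4.75e+06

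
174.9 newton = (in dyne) 1.749e+07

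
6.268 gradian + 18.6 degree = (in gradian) 26.93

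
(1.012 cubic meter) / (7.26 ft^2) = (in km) 0.0015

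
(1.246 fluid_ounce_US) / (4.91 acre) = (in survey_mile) 1.152e-12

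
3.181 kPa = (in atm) 0.03139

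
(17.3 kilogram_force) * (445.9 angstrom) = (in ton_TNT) 1.808e-15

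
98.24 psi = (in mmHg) 5080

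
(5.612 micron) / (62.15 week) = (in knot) 2.902e-13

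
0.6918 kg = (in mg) 6.918e+05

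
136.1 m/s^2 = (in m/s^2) 136.1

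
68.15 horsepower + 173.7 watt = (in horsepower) 68.38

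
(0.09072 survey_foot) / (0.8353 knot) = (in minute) 0.001072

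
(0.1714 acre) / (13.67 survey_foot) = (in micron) 1.665e+08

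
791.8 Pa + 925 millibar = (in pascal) 9.329e+04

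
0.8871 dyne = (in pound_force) 1.994e-06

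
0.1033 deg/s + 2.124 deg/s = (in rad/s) 0.03887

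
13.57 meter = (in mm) 1.357e+04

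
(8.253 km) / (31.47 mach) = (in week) 1.273e-06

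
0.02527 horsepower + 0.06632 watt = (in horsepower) 0.02536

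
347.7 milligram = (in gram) 0.3477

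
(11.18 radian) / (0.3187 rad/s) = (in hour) 0.009744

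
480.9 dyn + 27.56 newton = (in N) 27.56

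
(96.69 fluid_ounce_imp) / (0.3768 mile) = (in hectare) 4.53e-10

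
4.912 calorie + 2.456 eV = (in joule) 20.55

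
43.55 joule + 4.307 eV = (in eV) 2.718e+20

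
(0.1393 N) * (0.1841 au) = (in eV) 2.395e+28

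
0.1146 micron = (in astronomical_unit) 7.661e-19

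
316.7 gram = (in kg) 0.3167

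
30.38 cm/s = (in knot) 0.5905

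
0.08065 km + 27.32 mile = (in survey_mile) 27.37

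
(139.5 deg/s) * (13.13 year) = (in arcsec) 2.079e+14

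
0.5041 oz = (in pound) 0.03151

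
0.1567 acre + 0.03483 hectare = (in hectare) 0.09824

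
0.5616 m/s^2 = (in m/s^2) 0.5616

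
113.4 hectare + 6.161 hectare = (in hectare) 119.6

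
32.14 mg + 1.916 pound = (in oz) 30.66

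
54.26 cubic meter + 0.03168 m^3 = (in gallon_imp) 1.194e+04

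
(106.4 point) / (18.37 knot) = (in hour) 1.103e-06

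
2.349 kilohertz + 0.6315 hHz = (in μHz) 2.412e+09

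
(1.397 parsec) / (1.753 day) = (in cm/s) 2.846e+13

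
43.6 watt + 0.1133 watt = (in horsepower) 0.05862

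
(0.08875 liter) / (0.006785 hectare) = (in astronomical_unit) 8.744e-18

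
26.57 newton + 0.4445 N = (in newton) 27.01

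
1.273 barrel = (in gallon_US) 53.47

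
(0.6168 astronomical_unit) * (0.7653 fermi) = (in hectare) 7.062e-09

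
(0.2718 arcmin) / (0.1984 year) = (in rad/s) 1.264e-11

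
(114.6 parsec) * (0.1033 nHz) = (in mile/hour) 8.171e+08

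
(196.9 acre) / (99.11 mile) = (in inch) 196.7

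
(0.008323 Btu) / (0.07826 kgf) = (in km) 0.01144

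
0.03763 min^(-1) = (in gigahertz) 6.272e-13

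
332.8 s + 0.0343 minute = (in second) 334.9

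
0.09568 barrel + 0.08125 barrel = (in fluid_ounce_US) 951.2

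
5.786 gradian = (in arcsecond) 1.875e+04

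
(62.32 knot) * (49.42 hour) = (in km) 5704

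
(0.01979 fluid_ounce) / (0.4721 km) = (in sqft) 1.334e-08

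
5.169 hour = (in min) 310.1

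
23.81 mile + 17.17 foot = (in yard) 4.191e+04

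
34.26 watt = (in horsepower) 0.04594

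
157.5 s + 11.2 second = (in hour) 0.04686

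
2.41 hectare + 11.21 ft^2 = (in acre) 5.955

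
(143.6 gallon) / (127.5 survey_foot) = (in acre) 3.456e-06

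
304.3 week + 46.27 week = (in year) 6.723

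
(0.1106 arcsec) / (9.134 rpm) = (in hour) 1.557e-10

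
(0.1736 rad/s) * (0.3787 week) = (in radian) 3.976e+04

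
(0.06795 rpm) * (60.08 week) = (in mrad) 2.586e+08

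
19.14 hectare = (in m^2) 1.914e+05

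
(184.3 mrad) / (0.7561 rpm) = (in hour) 0.0006466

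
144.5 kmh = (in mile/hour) 89.79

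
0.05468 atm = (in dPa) 5.54e+04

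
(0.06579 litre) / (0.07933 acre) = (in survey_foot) 6.723e-07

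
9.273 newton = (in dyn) 9.273e+05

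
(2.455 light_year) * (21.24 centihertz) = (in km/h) 1.776e+16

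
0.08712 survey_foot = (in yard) 0.02904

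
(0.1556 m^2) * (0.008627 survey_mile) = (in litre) 2160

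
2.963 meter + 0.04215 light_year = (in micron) 3.988e+20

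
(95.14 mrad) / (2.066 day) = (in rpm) 5.09e-06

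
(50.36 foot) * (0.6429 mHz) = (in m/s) 0.009868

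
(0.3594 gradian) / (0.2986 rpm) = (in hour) 5.015e-05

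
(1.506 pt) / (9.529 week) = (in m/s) 9.219e-11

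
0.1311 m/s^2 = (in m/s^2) 0.1311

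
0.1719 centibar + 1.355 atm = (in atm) 1.357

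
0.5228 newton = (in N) 0.5228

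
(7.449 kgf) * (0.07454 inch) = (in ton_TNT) 3.306e-11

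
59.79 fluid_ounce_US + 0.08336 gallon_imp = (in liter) 2.147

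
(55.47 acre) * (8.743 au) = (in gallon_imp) 6.458e+19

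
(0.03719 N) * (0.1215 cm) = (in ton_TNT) 1.08e-14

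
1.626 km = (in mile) 1.01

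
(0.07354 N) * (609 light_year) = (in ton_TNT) 1.013e+08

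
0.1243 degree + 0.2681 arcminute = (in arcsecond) 463.6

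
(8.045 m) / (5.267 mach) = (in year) 1.422e-10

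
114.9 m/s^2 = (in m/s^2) 114.9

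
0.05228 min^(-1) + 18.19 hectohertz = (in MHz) 0.001819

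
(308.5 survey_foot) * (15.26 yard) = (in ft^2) 1.412e+04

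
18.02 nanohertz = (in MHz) 1.802e-14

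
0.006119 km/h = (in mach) 4.992e-06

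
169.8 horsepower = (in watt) 1.266e+05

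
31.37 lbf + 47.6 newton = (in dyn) 1.871e+07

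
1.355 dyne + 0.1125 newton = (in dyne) 1.125e+04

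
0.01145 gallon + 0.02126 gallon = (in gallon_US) 0.03271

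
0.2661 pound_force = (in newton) 1.184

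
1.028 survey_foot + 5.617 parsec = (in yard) 1.895e+17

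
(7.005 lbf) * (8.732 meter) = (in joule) 272.1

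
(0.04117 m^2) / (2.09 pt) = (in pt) 1.583e+05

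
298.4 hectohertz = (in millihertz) 2.984e+07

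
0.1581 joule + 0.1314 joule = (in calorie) 0.06919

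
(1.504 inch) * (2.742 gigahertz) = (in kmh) 3.771e+08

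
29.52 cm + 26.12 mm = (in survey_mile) 0.0001997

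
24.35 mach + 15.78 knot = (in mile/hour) 1.856e+04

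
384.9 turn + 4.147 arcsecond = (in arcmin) 8.314e+06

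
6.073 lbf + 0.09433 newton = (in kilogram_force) 2.764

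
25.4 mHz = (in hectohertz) 0.000254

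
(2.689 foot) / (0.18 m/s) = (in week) 7.529e-06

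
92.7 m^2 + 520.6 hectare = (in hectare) 520.6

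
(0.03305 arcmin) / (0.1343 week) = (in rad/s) 1.184e-10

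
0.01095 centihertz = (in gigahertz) 1.095e-13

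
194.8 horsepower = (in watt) 1.453e+05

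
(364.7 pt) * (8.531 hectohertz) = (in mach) 0.3223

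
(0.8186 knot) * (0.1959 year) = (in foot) 8.536e+06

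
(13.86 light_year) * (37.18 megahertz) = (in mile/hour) 1.091e+25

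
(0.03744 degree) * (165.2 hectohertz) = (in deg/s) 618.5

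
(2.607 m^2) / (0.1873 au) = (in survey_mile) 5.781e-14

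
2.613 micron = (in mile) 1.624e-09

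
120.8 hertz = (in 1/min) 7248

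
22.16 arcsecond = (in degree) 0.006156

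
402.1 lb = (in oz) 6434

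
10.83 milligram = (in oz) 0.000382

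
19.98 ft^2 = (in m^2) 1.856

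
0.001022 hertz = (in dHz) 0.01022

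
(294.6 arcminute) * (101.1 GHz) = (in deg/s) 4.964e+11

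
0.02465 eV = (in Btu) 3.743e-24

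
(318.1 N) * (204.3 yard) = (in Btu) 56.32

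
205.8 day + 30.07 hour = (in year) 0.5673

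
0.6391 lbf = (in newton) 2.843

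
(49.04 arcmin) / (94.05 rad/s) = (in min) 2.528e-06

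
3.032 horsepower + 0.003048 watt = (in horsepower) 3.032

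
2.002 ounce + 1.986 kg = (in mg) 2.043e+06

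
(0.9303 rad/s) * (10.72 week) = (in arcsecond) 1.244e+12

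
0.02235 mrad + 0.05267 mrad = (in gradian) 0.004776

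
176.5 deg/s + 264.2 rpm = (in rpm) 293.6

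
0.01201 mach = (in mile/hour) 9.148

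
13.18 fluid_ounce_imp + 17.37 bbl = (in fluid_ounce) 9.339e+04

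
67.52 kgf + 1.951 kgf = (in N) 681.3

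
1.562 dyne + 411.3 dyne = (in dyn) 412.9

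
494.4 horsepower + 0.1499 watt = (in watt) 3.687e+05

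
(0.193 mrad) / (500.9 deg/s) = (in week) 3.65e-11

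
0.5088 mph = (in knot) 0.4421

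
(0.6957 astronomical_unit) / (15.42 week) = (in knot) 2.169e+04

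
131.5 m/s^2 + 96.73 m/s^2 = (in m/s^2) 228.2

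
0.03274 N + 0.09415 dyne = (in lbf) 0.00736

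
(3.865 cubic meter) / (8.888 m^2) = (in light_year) 4.596e-17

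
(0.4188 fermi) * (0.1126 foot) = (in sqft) 1.547e-16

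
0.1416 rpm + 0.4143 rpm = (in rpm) 0.5559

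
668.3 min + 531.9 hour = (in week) 3.232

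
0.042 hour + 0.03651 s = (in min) 2.521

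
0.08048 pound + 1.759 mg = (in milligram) 3.651e+04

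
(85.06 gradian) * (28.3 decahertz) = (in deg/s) 2.166e+04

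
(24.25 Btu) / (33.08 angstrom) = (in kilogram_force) 7.887e+11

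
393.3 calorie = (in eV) 1.027e+22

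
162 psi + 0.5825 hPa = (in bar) 11.17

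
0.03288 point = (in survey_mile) 7.207e-09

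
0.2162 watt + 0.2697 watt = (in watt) 0.4859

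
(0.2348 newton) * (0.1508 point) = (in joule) 1.249e-05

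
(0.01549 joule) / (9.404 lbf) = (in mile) 2.301e-07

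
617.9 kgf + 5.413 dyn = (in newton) 6060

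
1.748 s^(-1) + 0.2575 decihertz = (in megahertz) 1.774e-06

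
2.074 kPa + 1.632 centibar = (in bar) 0.03706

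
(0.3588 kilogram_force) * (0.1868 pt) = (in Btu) 2.198e-07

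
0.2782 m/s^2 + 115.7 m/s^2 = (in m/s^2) 116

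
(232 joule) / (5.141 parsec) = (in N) 1.462e-15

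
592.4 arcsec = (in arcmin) 9.873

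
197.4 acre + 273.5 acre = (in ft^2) 2.051e+07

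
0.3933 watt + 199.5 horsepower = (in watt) 1.488e+05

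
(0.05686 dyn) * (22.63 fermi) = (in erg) 1.287e-13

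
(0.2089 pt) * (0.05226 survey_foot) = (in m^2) 1.174e-06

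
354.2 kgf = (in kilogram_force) 354.2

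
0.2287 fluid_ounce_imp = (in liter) 0.006498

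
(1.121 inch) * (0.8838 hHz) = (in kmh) 9.059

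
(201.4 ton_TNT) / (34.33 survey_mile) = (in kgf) 1.555e+06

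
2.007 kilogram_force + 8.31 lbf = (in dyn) 5.665e+06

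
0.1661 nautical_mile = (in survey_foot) 1009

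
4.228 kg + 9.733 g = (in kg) 4.238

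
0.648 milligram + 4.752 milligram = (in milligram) 5.4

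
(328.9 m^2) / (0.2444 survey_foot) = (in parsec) 1.431e-13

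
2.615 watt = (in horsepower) 0.003507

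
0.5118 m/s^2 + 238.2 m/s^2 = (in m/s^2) 238.7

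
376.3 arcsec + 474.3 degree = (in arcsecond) 1.708e+06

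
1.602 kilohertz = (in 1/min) 9.612e+04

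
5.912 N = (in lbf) 1.329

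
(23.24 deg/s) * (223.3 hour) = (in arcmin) 1.121e+09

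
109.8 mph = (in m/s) 49.08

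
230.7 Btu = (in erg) 2.434e+12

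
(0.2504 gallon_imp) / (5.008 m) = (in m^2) 0.0002273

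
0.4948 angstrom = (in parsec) 1.604e-27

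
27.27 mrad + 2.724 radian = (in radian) 2.751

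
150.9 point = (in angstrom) 5.323e+08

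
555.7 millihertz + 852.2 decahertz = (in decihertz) 8.523e+04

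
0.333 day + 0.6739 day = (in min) 1450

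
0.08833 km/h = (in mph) 0.05489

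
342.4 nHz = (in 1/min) 2.054e-05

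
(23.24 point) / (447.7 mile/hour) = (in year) 1.299e-12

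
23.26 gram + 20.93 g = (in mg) 4.419e+04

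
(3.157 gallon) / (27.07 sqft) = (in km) 4.752e-06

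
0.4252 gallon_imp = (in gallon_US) 0.5106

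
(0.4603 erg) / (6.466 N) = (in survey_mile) 4.423e-12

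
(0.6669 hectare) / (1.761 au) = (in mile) 1.573e-11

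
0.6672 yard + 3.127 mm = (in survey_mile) 0.000381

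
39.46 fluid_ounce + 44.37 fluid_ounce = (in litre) 2.479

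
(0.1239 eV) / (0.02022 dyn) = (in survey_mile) 6.1e-17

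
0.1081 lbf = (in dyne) 4.809e+04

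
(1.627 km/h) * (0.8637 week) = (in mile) 146.7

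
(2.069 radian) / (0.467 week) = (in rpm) 6.995e-05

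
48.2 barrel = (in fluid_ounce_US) 2.591e+05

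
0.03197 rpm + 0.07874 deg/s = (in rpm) 0.04509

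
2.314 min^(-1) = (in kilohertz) 3.857e-05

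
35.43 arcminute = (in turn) 0.00164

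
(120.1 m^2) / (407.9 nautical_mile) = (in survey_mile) 9.879e-08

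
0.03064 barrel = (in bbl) 0.03064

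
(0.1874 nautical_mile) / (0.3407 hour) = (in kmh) 1.019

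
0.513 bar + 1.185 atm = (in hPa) 1714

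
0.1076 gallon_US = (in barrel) 0.002562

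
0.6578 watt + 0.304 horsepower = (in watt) 227.4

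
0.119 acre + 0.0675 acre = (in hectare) 0.07547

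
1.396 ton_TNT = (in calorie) 1.396e+09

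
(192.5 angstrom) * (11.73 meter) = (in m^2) 2.258e-07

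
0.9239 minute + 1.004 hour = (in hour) 1.019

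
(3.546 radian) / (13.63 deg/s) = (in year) 4.727e-07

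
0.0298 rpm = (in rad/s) 0.003121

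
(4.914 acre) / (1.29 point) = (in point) 1.239e+11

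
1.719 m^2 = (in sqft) 18.5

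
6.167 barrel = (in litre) 980.5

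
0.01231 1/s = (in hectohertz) 0.0001231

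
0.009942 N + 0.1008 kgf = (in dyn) 9.985e+04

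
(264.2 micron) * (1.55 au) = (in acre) 1.514e+04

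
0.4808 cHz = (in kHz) 4.808e-06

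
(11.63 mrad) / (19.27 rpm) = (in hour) 1.601e-06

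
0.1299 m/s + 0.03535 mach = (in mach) 0.03573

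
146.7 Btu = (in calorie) 3.699e+04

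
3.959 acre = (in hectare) 1.602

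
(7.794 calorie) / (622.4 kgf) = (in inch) 0.2103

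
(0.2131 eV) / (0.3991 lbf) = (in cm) 1.923e-18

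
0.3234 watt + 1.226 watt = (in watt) 1.549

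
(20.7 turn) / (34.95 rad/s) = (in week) 6.153e-06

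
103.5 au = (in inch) 6.096e+14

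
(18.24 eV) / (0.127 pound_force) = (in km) 5.173e-21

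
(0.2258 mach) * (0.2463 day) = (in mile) 1017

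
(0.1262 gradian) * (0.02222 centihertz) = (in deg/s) 2.524e-05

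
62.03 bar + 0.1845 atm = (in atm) 61.4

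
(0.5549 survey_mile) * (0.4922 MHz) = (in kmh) 1.582e+09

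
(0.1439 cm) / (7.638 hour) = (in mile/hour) 1.171e-07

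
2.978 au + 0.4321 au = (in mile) 3.17e+08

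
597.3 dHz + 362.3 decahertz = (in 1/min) 2.21e+05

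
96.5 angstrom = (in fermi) 9.65e+06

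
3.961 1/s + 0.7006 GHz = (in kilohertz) 7.006e+05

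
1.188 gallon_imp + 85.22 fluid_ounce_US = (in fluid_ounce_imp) 278.8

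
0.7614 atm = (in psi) 11.19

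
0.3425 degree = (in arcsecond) 1233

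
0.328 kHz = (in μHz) 3.28e+08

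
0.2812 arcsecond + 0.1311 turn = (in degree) 47.2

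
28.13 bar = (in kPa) 2813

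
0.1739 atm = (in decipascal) 1.762e+05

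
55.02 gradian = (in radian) 0.8643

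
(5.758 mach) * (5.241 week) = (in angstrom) 6.215e+19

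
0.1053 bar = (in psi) 1.527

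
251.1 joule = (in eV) 1.567e+21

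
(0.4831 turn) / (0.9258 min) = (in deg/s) 3.131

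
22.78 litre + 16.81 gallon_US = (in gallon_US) 22.83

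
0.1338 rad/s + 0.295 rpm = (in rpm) 1.573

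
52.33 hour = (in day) 2.18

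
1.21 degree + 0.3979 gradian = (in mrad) 27.37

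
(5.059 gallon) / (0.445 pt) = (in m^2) 122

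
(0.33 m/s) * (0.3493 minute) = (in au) 4.623e-11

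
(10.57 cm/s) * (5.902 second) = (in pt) 1768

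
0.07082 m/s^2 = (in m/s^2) 0.07082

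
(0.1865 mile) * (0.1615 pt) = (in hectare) 1.71e-06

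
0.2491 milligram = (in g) 0.0002491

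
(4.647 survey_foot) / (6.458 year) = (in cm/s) 6.955e-07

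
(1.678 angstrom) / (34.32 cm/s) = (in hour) 1.358e-13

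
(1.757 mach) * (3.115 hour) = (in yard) 7.337e+06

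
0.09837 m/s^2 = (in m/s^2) 0.09837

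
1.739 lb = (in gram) 788.8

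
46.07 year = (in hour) 4.036e+05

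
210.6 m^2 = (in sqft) 2267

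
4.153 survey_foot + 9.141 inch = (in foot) 4.915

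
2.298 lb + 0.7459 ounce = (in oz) 37.51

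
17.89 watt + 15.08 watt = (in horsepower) 0.04421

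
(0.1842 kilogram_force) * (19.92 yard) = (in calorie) 7.864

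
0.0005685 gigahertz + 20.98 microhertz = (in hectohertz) 5685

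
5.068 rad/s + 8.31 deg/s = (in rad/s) 5.213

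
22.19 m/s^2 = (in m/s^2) 22.19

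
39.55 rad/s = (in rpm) 377.7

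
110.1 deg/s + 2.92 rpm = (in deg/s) 127.6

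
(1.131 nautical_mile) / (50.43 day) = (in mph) 0.001075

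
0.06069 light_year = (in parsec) 0.01861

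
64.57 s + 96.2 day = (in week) 13.74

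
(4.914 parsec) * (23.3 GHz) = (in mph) 7.903e+27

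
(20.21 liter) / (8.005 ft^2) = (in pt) 77.03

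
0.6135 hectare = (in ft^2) 6.604e+04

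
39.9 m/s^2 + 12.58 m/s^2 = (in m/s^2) 52.48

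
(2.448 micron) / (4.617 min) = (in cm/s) 8.837e-07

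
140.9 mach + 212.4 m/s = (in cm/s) 4.819e+06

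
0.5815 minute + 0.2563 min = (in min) 0.8378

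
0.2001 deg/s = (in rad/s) 0.003492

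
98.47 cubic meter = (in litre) 9.847e+04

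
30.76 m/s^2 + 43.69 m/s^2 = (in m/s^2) 74.45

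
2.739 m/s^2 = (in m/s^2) 2.739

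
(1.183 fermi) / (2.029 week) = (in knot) 1.874e-21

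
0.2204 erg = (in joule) 2.204e-08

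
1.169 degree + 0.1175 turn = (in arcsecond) 1.565e+05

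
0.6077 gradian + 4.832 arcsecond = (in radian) 0.009569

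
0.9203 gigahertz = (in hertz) 9.203e+08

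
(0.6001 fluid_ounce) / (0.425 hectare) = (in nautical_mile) 2.255e-12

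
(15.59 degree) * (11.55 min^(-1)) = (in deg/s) 3.001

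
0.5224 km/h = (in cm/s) 14.51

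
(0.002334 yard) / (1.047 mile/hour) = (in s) 0.00456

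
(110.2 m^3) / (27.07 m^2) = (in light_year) 4.303e-16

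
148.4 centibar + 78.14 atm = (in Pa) 8.066e+06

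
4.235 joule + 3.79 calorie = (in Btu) 0.01904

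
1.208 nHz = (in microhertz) 0.001208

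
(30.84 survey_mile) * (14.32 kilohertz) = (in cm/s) 7.107e+10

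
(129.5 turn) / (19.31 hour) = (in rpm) 0.1118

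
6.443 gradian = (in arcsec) 2.088e+04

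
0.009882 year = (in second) 3.116e+05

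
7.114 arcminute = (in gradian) 0.1317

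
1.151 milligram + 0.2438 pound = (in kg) 0.1106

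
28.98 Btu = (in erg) 3.058e+11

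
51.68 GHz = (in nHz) 5.168e+19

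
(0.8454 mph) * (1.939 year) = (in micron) 2.311e+13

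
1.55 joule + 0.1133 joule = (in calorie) 0.3975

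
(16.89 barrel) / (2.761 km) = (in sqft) 0.01047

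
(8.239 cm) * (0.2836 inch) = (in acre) 1.467e-07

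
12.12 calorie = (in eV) 3.165e+20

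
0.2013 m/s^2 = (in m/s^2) 0.2013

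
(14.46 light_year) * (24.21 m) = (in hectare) 3.312e+14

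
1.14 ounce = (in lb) 0.07125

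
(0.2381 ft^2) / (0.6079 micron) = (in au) 2.432e-07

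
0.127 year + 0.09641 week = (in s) 4.063e+06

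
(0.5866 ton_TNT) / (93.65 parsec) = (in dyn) 8.493e-05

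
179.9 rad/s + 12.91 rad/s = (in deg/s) 1.105e+04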